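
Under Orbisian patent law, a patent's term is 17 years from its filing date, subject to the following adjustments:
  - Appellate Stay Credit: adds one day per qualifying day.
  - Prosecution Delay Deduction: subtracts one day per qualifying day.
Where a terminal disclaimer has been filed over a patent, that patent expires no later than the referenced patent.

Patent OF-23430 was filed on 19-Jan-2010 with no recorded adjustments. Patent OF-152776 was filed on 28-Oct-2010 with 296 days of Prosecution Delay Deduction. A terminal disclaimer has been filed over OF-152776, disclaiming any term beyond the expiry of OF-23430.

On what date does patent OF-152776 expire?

Natural term of OF-152776:
  Base: filing + 17 years → 28 October 2027.
  Prosecution Delay Deduction: −296 days → 5 January 2027.
Expiry of referenced patent OF-23430:
  Base: filing + 17 years → 19 January 2027.
Terminal disclaimer: OF-152776 expires on the earlier of 5 January 2027 and 19 January 2027.

2027-01-05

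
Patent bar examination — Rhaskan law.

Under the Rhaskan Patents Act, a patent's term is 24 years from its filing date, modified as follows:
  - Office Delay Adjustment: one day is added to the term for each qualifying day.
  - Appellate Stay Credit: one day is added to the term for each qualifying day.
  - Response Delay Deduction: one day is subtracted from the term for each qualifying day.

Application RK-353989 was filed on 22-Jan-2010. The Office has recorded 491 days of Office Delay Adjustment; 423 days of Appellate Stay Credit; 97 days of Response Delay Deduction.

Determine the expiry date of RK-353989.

2036-04-18

Base term: filing date + 24 years → 22 January 2034.
Office Delay Adjustment: +491 days → 28 May 2035.
Appellate Stay Credit: +423 days → 24 July 2036.
Response Delay Deduction: −97 days → 18 April 2036.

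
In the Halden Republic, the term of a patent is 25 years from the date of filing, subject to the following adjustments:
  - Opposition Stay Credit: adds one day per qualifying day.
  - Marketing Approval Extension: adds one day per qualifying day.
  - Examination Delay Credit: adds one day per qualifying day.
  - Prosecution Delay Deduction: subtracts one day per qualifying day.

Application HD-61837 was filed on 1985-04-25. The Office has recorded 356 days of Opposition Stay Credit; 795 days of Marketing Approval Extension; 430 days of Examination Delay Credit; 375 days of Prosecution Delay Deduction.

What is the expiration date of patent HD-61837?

August 13, 2013

Base term: filing date + 25 years → 25 April 2010.
Opposition Stay Credit: +356 days → 16 April 2011.
Marketing Approval Extension: +795 days → 19 June 2013.
Examination Delay Credit: +430 days → 23 August 2014.
Prosecution Delay Deduction: −375 days → 13 August 2013.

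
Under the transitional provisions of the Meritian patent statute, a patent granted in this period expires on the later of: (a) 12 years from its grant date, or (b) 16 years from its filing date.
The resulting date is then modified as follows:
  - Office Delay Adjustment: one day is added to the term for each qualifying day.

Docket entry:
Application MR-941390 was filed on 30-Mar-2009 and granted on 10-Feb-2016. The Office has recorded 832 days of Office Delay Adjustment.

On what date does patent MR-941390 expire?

May 22, 2030

(a) grant + 12 years → 10 February 2028.
(b) filing + 16 years → 30 March 2025.
Later of the two: 10 February 2028.
Office Delay Adjustment: +832 days → 22 May 2030.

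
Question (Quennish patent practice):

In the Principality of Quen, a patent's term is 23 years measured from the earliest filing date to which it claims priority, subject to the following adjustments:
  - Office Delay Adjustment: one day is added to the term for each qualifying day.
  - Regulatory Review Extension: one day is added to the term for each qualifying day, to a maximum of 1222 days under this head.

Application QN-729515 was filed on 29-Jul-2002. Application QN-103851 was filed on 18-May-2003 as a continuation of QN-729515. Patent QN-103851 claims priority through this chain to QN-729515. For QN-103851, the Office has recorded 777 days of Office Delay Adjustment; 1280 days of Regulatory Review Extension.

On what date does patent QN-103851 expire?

2031-01-18

Earliest priority filing: 29 July 2002.
Base term: 29 July 2002 + 23 years → 29 July 2025.
Office Delay Adjustment: +777 days → 14 September 2027.
Regulatory Review Extension: 1280 days claimed exceeds the 1222-day cap, so +1222 days → 18 January 2031.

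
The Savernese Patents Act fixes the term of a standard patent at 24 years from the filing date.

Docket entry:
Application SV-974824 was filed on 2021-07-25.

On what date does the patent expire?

2045-07-25

Filing date + 24 years → 25 July 2045.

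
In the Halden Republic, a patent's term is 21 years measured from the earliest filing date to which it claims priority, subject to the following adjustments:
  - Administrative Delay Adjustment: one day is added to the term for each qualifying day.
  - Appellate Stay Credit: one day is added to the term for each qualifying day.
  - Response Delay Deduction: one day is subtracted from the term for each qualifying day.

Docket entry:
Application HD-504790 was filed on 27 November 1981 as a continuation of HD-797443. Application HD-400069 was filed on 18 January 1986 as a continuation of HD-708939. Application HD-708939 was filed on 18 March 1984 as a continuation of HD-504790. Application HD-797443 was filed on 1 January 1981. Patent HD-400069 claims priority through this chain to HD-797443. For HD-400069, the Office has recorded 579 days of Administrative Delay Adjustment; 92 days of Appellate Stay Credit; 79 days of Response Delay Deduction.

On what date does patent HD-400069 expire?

Earliest priority filing: 1 January 1981.
Base term: 1 January 1981 + 21 years → 1 January 2002.
Administrative Delay Adjustment: +579 days → 3 August 2003.
Appellate Stay Credit: +92 days → 3 November 2003.
Response Delay Deduction: −79 days → 16 August 2003.

2003-08-16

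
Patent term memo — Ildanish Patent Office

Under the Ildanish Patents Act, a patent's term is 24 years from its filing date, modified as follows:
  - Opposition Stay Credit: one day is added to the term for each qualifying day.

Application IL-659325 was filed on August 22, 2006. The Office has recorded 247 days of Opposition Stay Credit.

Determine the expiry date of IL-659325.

Base term: filing date + 24 years → 22 August 2030.
Opposition Stay Credit: +247 days → 26 April 2031.

2031-04-26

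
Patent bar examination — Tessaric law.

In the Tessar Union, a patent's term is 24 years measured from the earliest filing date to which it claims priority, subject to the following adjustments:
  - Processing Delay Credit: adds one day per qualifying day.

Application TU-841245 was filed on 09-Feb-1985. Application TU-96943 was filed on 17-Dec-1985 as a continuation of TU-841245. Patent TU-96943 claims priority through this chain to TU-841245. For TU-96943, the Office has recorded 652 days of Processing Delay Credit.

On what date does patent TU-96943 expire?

Earliest priority filing: 9 February 1985.
Base term: 9 February 1985 + 24 years → 9 February 2009.
Processing Delay Credit: +652 days → 23 November 2010.

2010-11-23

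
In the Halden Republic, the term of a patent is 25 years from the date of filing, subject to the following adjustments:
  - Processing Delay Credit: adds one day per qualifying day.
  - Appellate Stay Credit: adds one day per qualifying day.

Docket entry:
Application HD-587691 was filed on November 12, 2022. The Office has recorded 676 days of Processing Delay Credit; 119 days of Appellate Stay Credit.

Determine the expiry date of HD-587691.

2050-01-15

Base term: filing date + 25 years → 12 November 2047.
Processing Delay Credit: +676 days → 18 September 2049.
Appellate Stay Credit: +119 days → 15 January 2050.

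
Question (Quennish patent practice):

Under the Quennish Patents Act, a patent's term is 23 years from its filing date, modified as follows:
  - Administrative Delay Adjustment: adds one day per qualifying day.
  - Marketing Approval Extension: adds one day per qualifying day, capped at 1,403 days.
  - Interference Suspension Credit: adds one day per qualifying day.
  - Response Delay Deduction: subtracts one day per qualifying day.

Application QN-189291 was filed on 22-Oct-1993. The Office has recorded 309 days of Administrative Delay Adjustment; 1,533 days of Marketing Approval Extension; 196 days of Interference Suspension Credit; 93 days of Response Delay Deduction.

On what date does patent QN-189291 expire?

2021-10-11

Base term: filing date + 23 years → 22 October 2016.
Administrative Delay Adjustment: +309 days → 27 August 2017.
Marketing Approval Extension: 1533 days claimed exceeds the 1403-day cap, so +1403 days → 30 June 2021.
Interference Suspension Credit: +196 days → 12 January 2022.
Response Delay Deduction: −93 days → 11 October 2021.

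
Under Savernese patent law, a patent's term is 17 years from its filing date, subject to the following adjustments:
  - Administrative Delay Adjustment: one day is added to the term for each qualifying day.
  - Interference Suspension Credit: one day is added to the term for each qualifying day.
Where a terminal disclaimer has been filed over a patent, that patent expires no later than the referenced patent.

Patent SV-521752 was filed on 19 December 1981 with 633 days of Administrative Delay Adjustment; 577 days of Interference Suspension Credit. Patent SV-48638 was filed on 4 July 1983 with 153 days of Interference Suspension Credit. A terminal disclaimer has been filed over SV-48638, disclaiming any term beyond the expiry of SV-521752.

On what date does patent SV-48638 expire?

2000-12-04

Natural term of SV-48638:
  Base: filing + 17 years → 4 July 2000.
  Interference Suspension Credit: +153 days → 4 December 2000.
Expiry of referenced patent SV-521752:
  Base: filing + 17 years → 19 December 1998.
  Administrative Delay Adjustment: +633 days → 12 September 2000.
  Interference Suspension Credit: +577 days → 12 April 2002.
Terminal disclaimer: SV-48638 expires on the earlier of 4 December 2000 and 12 April 2002.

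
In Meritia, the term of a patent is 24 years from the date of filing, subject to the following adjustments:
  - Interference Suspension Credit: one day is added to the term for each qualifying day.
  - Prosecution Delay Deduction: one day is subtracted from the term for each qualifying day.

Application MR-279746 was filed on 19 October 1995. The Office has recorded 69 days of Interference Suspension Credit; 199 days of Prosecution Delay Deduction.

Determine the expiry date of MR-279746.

Base term: filing date + 24 years → 19 October 2019.
Interference Suspension Credit: +69 days → 27 December 2019.
Prosecution Delay Deduction: −199 days → 11 June 2019.

2019-06-11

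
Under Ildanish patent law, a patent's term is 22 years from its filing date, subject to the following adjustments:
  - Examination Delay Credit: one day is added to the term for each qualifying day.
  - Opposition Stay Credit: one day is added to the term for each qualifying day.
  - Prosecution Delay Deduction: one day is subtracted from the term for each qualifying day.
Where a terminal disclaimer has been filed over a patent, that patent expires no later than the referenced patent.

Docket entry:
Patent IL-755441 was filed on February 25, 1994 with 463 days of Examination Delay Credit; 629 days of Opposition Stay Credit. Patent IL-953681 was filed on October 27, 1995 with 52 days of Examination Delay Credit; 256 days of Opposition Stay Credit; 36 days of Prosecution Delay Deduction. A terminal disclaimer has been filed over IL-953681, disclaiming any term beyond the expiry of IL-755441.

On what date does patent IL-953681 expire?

July 26, 2018

Natural term of IL-953681:
  Base: filing + 22 years → 27 October 2017.
  Examination Delay Credit: +52 days → 18 December 2017.
  Opposition Stay Credit: +256 days → 31 August 2018.
  Prosecution Delay Deduction: −36 days → 26 July 2018.
Expiry of referenced patent IL-755441:
  Base: filing + 22 years → 25 February 2016.
  Examination Delay Credit: +463 days → 2 June 2017.
  Opposition Stay Credit: +629 days → 21 February 2019.
Terminal disclaimer: IL-953681 expires on the earlier of 26 July 2018 and 21 February 2019.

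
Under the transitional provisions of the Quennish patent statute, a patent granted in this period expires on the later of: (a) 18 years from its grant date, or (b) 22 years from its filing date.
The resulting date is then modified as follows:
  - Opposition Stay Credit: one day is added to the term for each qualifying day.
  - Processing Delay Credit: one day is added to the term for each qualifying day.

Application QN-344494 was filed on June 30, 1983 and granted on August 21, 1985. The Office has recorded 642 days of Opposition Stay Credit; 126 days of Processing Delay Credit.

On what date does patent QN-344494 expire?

(a) grant + 18 years → 21 August 2003.
(b) filing + 22 years → 30 June 2005.
Later of the two: 30 June 2005.
Opposition Stay Credit: +642 days → 3 April 2007.
Processing Delay Credit: +126 days → 7 August 2007.

2007-08-07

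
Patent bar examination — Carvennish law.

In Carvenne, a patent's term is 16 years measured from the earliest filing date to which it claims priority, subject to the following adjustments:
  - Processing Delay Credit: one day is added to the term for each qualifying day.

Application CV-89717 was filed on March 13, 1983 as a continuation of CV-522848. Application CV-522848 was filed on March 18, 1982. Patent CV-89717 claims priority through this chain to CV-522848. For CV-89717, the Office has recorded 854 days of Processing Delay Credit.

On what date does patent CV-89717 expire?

July 19, 2000

Earliest priority filing: 18 March 1982.
Base term: 18 March 1982 + 16 years → 18 March 1998.
Processing Delay Credit: +854 days → 19 July 2000.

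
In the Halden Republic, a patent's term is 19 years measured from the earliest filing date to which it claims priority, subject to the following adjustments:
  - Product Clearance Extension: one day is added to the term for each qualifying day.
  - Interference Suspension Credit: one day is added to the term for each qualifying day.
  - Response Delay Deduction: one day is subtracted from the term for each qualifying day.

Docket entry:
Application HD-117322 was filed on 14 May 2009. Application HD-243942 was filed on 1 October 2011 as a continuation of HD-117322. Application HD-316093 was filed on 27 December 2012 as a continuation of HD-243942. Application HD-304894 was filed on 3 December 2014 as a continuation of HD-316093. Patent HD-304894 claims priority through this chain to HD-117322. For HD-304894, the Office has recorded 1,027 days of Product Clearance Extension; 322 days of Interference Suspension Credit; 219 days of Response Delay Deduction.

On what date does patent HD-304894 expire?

Earliest priority filing: 14 May 2009.
Base term: 14 May 2009 + 19 years → 14 May 2028.
Product Clearance Extension: +1027 days → 7 March 2031.
Interference Suspension Credit: +322 days → 23 January 2032.
Response Delay Deduction: −219 days → 18 June 2031.

June 18, 2031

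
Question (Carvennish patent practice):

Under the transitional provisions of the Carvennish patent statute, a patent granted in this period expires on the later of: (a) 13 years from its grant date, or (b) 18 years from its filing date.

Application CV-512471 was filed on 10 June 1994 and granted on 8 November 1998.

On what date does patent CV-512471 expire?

2012-06-10

(a) grant + 13 years → 8 November 2011.
(b) filing + 18 years → 10 June 2012.
Later of the two: 10 June 2012.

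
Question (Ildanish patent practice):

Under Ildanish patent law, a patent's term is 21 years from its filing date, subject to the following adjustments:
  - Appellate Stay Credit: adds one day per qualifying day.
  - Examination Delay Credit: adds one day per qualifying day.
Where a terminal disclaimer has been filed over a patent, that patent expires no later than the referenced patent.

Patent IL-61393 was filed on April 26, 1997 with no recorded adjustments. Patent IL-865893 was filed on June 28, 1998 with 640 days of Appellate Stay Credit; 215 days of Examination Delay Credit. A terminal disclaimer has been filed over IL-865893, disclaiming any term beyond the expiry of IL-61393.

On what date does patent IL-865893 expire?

Natural term of IL-865893:
  Base: filing + 21 years → 28 June 2019.
  Appellate Stay Credit: +640 days → 29 March 2021.
  Examination Delay Credit: +215 days → 30 October 2021.
Expiry of referenced patent IL-61393:
  Base: filing + 21 years → 26 April 2018.
Terminal disclaimer: IL-865893 expires on the earlier of 30 October 2021 and 26 April 2018.

2018-04-26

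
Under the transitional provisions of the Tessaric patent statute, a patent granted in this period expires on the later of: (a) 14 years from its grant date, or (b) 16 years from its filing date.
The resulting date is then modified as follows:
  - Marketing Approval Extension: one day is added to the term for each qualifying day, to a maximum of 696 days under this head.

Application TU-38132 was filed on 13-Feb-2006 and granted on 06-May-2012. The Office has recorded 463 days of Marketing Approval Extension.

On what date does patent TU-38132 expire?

2027-08-12

(a) grant + 14 years → 6 May 2026.
(b) filing + 16 years → 13 February 2022.
Later of the two: 6 May 2026.
Marketing Approval Extension: 463 days (within the 696-day cap) → +463 days → 12 August 2027.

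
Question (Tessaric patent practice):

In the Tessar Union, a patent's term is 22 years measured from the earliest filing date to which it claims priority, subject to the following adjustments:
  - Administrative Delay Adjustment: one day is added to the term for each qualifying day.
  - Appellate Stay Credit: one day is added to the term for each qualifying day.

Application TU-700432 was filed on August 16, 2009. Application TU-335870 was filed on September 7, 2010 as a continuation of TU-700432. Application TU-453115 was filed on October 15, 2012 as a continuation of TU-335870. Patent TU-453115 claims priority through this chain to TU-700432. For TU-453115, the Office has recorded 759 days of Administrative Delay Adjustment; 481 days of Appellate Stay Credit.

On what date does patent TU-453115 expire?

Earliest priority filing: 16 August 2009.
Base term: 16 August 2009 + 22 years → 16 August 2031.
Administrative Delay Adjustment: +759 days → 13 September 2033.
Appellate Stay Credit: +481 days → 7 January 2035.

2035-01-07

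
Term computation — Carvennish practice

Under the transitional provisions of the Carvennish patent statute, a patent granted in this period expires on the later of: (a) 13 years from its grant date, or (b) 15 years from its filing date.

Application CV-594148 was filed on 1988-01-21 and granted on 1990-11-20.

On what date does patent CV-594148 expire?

2003-11-20

(a) grant + 13 years → 20 November 2003.
(b) filing + 15 years → 21 January 2003.
Later of the two: 20 November 2003.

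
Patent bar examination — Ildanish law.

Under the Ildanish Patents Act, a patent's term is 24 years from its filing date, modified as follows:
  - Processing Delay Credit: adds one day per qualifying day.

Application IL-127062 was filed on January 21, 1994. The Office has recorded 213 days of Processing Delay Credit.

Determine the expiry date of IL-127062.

Base term: filing date + 24 years → 21 January 2018.
Processing Delay Credit: +213 days → 22 August 2018.

2018-08-22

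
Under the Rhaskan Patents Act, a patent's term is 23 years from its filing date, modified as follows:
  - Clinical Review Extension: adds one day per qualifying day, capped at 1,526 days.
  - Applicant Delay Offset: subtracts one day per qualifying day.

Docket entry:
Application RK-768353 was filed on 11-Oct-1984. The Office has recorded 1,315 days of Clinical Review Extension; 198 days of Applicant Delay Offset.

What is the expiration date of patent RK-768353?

Base term: filing date + 23 years → 11 October 2007.
Clinical Review Extension: 1315 days (within the 1526-day cap) → +1315 days → 18 May 2011.
Applicant Delay Offset: −198 days → 1 November 2010.

November 1, 2010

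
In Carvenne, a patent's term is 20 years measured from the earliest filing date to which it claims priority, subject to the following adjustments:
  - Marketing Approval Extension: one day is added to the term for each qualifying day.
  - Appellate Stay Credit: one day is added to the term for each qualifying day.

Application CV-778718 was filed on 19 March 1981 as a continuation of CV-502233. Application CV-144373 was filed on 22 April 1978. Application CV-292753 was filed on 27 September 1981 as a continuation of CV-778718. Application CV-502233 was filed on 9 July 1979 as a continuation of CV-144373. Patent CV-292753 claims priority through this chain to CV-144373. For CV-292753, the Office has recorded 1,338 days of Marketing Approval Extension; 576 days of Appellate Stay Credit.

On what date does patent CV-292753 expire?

2003-07-19

Earliest priority filing: 22 April 1978.
Base term: 22 April 1978 + 20 years → 22 April 1998.
Marketing Approval Extension: +1338 days → 20 December 2001.
Appellate Stay Credit: +576 days → 19 July 2003.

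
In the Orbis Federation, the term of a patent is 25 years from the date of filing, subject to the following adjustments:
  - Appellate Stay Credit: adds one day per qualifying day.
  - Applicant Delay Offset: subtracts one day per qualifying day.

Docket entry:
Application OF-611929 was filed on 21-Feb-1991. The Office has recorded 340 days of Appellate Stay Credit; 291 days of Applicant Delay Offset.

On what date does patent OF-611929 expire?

2016-04-10

Base term: filing date + 25 years → 21 February 2016.
Appellate Stay Credit: +340 days → 26 January 2017.
Applicant Delay Offset: −291 days → 10 April 2016.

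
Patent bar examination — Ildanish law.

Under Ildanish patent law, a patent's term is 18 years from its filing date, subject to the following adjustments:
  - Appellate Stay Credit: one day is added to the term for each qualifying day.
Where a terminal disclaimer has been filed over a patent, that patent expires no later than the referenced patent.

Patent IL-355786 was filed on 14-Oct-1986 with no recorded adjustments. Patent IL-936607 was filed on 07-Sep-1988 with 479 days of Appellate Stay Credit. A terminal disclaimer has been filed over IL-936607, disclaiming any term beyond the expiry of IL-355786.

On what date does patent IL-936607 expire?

Natural term of IL-936607:
  Base: filing + 18 years → 7 September 2006.
  Appellate Stay Credit: +479 days → 30 December 2007.
Expiry of referenced patent IL-355786:
  Base: filing + 18 years → 14 October 2004.
Terminal disclaimer: IL-936607 expires on the earlier of 30 December 2007 and 14 October 2004.

October 14, 2004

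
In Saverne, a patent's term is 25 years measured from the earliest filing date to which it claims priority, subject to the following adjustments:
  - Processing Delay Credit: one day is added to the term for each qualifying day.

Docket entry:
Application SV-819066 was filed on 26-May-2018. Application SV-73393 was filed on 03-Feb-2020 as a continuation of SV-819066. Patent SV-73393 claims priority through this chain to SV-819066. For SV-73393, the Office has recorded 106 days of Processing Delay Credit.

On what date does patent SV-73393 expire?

Earliest priority filing: 26 May 2018.
Base term: 26 May 2018 + 25 years → 26 May 2043.
Processing Delay Credit: +106 days → 9 September 2043.

2043-09-09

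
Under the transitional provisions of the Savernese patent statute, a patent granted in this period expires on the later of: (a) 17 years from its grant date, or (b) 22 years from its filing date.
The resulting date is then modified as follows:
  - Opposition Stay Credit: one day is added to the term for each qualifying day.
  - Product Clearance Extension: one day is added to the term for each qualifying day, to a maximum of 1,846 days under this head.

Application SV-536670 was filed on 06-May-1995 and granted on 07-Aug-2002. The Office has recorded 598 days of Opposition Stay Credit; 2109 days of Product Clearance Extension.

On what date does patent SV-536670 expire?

April 16, 2026

(a) grant + 17 years → 7 August 2019.
(b) filing + 22 years → 6 May 2017.
Later of the two: 7 August 2019.
Opposition Stay Credit: +598 days → 27 March 2021.
Product Clearance Extension: 2109 days claimed exceeds the 1846-day cap, so +1846 days → 16 April 2026.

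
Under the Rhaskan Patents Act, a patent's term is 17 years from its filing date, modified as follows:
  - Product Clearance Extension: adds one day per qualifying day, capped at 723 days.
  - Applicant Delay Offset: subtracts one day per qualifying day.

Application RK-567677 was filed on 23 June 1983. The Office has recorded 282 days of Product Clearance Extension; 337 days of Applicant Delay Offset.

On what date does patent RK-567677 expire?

April 29, 2000

Base term: filing date + 17 years → 23 June 2000.
Product Clearance Extension: 282 days (within the 723-day cap) → +282 days → 1 April 2001.
Applicant Delay Offset: −337 days → 29 April 2000.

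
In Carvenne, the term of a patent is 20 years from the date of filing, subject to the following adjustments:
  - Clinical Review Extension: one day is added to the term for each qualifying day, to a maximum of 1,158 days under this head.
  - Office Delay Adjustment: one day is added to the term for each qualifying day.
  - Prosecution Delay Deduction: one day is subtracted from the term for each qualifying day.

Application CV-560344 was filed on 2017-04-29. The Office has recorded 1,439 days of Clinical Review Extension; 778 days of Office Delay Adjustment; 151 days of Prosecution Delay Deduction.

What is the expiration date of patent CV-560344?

2042-03-19

Base term: filing date + 20 years → 29 April 2037.
Clinical Review Extension: 1439 days claimed exceeds the 1158-day cap, so +1158 days → 30 June 2040.
Office Delay Adjustment: +778 days → 17 August 2042.
Prosecution Delay Deduction: −151 days → 19 March 2042.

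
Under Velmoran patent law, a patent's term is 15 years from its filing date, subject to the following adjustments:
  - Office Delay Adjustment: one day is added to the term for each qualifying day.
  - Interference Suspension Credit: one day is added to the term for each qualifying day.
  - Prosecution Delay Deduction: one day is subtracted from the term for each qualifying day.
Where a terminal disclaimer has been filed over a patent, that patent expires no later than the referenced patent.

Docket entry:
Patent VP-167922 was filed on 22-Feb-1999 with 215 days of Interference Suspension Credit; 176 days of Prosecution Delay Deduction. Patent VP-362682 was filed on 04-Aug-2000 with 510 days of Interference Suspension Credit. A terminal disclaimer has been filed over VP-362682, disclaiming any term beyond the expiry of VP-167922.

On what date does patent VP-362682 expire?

April 2, 2014

Natural term of VP-362682:
  Base: filing + 15 years → 4 August 2015.
  Interference Suspension Credit: +510 days → 26 December 2016.
Expiry of referenced patent VP-167922:
  Base: filing + 15 years → 22 February 2014.
  Interference Suspension Credit: +215 days → 25 September 2014.
  Prosecution Delay Deduction: −176 days → 2 April 2014.
Terminal disclaimer: VP-362682 expires on the earlier of 26 December 2016 and 2 April 2014.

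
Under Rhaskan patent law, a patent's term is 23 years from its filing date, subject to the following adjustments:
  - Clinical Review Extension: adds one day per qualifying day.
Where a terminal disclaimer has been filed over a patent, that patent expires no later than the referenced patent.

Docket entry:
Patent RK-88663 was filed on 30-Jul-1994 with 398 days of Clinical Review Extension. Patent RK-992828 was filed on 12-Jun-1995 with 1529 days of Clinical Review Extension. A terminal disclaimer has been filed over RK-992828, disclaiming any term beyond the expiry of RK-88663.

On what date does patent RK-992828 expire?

September 1, 2018

Natural term of RK-992828:
  Base: filing + 23 years → 12 June 2018.
  Clinical Review Extension: +1529 days → 19 August 2022.
Expiry of referenced patent RK-88663:
  Base: filing + 23 years → 30 July 2017.
  Clinical Review Extension: +398 days → 1 September 2018.
Terminal disclaimer: RK-992828 expires on the earlier of 19 August 2022 and 1 September 2018.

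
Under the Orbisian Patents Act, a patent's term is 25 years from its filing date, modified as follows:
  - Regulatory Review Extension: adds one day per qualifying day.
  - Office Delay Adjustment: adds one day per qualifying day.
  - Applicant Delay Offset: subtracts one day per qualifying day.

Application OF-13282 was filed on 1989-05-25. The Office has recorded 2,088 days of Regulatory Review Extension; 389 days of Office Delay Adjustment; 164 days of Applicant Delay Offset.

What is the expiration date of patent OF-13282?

Base term: filing date + 25 years → 25 May 2014.
Regulatory Review Extension: +2088 days → 11 February 2020.
Office Delay Adjustment: +389 days → 6 March 2021.
Applicant Delay Offset: −164 days → 23 September 2020.

September 23, 2020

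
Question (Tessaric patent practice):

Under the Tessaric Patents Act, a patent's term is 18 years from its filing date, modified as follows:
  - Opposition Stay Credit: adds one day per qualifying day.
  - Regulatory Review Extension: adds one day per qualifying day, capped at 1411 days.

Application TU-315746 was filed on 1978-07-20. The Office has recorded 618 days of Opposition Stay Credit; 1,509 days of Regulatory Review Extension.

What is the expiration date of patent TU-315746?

2002-02-08

Base term: filing date + 18 years → 20 July 1996.
Opposition Stay Credit: +618 days → 30 March 1998.
Regulatory Review Extension: 1509 days claimed exceeds the 1411-day cap, so +1411 days → 8 February 2002.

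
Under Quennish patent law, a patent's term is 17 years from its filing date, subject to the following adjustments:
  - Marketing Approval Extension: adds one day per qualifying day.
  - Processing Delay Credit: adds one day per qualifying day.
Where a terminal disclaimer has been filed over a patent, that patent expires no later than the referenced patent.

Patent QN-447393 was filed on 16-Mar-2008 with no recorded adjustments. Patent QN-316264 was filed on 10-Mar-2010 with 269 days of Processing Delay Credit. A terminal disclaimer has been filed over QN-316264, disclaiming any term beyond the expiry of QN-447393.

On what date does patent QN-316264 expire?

Natural term of QN-316264:
  Base: filing + 17 years → 10 March 2027.
  Processing Delay Credit: +269 days → 4 December 2027.
Expiry of referenced patent QN-447393:
  Base: filing + 17 years → 16 March 2025.
Terminal disclaimer: QN-316264 expires on the earlier of 4 December 2027 and 16 March 2025.

2025-03-16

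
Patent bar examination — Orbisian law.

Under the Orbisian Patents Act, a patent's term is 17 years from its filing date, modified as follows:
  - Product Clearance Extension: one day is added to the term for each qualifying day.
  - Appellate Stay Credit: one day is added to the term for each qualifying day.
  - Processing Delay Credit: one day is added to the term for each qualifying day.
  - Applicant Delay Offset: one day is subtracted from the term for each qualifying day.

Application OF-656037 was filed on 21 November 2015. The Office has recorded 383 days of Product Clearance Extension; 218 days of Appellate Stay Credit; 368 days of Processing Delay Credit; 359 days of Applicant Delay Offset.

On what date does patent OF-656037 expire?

2034-07-24

Base term: filing date + 17 years → 21 November 2032.
Product Clearance Extension: +383 days → 9 December 2033.
Appellate Stay Credit: +218 days → 15 July 2034.
Processing Delay Credit: +368 days → 18 July 2035.
Applicant Delay Offset: −359 days → 24 July 2034.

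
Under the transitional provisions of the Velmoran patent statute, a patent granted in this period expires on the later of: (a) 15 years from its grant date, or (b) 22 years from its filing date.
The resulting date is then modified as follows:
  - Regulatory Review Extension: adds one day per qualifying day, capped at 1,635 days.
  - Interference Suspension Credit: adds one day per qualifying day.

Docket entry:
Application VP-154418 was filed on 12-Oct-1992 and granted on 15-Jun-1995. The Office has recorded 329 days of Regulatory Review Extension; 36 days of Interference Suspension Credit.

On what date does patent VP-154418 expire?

October 12, 2015

(a) grant + 15 years → 15 June 2010.
(b) filing + 22 years → 12 October 2014.
Later of the two: 12 October 2014.
Regulatory Review Extension: 329 days (within the 1635-day cap) → +329 days → 6 September 2015.
Interference Suspension Credit: +36 days → 12 October 2015.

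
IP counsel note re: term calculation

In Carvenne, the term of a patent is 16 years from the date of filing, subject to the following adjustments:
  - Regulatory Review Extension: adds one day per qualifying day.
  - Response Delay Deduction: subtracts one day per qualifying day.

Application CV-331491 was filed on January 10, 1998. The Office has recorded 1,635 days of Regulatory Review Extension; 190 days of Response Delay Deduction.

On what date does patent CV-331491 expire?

Base term: filing date + 16 years → 10 January 2014.
Regulatory Review Extension: +1635 days → 3 July 2018.
Response Delay Deduction: −190 days → 25 December 2017.

2017-12-25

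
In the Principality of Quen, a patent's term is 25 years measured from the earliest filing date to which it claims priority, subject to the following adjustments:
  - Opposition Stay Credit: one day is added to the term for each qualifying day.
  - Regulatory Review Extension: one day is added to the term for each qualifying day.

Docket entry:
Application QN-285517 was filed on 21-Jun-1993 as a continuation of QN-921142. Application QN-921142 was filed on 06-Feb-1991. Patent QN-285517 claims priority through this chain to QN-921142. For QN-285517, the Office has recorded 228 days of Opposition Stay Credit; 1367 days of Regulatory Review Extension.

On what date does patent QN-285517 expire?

Earliest priority filing: 6 February 1991.
Base term: 6 February 1991 + 25 years → 6 February 2016.
Opposition Stay Credit: +228 days → 21 September 2016.
Regulatory Review Extension: +1367 days → 19 June 2020.

2020-06-19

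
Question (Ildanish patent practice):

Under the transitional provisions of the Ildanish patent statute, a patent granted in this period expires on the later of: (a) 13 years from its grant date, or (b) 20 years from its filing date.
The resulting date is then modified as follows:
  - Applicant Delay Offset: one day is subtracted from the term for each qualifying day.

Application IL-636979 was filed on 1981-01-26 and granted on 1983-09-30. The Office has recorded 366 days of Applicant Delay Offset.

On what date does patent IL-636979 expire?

2000-01-26

(a) grant + 13 years → 30 September 1996.
(b) filing + 20 years → 26 January 2001.
Later of the two: 26 January 2001.
Applicant Delay Offset: −366 days → 26 January 2000.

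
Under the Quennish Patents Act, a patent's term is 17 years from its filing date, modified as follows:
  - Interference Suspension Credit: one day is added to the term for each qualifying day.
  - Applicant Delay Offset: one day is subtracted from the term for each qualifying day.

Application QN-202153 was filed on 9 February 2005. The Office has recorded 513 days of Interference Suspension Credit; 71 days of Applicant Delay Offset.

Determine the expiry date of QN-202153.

Base term: filing date + 17 years → 9 February 2022.
Interference Suspension Credit: +513 days → 7 July 2023.
Applicant Delay Offset: −71 days → 27 April 2023.

April 27, 2023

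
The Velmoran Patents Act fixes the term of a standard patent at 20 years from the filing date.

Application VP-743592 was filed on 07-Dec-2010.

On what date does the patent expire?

Filing date + 20 years → 7 December 2030.

2030-12-07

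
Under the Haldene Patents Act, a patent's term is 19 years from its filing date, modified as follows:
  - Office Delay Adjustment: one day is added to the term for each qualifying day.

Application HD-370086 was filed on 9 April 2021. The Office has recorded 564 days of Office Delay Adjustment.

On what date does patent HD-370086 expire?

Base term: filing date + 19 years → 9 April 2040.
Office Delay Adjustment: +564 days → 25 October 2041.

2041-10-25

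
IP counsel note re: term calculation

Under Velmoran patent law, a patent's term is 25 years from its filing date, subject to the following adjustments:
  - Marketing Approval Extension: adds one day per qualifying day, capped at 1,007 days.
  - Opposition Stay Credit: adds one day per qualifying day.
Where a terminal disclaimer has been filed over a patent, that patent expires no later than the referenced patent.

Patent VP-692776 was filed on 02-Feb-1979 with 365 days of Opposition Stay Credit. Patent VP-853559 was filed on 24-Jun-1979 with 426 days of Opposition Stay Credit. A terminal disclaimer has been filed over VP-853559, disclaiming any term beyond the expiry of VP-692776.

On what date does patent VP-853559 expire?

Natural term of VP-853559:
  Base: filing + 25 years → 24 June 2004.
  Opposition Stay Credit: +426 days → 24 August 2005.
Expiry of referenced patent VP-692776:
  Base: filing + 25 years → 2 February 2004.
  Opposition Stay Credit: +365 days → 1 February 2005.
Terminal disclaimer: VP-853559 expires on the earlier of 24 August 2005 and 1 February 2005.

February 1, 2005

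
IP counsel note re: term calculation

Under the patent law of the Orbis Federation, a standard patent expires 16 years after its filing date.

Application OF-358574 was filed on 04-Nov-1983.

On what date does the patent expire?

November 4, 1999

Filing date + 16 years → 4 November 1999.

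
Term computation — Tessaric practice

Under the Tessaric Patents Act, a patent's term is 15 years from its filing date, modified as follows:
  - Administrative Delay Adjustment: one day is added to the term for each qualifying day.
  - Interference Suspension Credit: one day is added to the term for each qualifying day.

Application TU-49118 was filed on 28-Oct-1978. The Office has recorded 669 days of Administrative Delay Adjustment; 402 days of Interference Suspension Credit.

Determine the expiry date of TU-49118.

Base term: filing date + 15 years → 28 October 1993.
Administrative Delay Adjustment: +669 days → 28 August 1995.
Interference Suspension Credit: +402 days → 3 October 1996.

1996-10-03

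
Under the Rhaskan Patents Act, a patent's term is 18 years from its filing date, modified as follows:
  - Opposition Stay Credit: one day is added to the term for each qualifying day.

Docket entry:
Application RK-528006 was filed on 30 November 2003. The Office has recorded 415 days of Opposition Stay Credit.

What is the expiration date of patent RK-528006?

Base term: filing date + 18 years → 30 November 2021.
Opposition Stay Credit: +415 days → 19 January 2023.

January 19, 2023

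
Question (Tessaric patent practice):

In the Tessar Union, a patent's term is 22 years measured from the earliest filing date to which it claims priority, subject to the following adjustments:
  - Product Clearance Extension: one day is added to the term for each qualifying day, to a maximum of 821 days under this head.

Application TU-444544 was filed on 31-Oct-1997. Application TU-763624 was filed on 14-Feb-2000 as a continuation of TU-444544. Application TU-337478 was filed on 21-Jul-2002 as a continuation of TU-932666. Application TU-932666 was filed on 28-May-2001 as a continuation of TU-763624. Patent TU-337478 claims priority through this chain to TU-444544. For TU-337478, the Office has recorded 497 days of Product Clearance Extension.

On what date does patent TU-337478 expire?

March 11, 2021

Earliest priority filing: 31 October 1997.
Base term: 31 October 1997 + 22 years → 31 October 2019.
Product Clearance Extension: 497 days (within the 821-day cap) → +497 days → 11 March 2021.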